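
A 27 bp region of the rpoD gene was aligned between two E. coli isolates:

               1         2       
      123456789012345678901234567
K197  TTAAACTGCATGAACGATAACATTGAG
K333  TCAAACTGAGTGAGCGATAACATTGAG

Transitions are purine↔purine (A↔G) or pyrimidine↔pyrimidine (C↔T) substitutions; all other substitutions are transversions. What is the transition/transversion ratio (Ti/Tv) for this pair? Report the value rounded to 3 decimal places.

Mismatches occur at site 2 (T→C, transition), site 9 (C→A, transversion), site 10 (A→G, transition), site 14 (A→G, transition).
Of the 4 differences, 3 transitions and 1 transversion, so Ti/Tv = 3/1 = 3.000.

3.000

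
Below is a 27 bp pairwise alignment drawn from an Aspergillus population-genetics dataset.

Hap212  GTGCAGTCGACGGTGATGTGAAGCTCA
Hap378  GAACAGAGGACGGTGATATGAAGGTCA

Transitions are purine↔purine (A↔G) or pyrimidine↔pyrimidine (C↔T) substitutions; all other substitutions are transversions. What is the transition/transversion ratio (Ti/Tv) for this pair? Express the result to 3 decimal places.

0.500

Mismatches occur at site 2 (T↔A, transversion), site 3 (G↔A, transition), site 7 (T↔A, transversion), site 8 (C↔G, transversion), site 18 (G↔A, transition), site 24 (C↔G, transversion).
Of the 6 differences, 2 transitions and 4 transversions, so Ti/Tv = 2/4 = 0.500.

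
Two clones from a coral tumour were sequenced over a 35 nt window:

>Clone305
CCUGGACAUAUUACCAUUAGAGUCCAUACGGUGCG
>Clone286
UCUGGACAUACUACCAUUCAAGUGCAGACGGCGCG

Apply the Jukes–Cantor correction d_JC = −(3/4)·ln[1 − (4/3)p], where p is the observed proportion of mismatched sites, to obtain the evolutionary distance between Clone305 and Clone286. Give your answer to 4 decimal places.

0.2326

Differing sites — 1:C/U; 11:U/C; 19:A/C; 20:G/A; 24:C/G; 27:U/G; 32:U/C.
p = 7/35 = 0.200000.
d = −0.75 · ln(1 − (4/3)·0.200000) = −0.75 · ln(0.733333) = −0.75 · (-0.310155) = 0.2326.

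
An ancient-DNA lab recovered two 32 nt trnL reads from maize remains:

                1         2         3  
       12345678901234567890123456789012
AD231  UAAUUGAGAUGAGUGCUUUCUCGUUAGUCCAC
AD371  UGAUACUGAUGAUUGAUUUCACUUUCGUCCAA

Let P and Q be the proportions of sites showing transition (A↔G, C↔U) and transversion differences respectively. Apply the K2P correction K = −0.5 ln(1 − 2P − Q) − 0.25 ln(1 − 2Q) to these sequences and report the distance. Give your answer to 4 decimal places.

Mismatches occur at site 2 (A/G, transition), site 5 (U/A, transversion), site 6 (G/C, transversion), site 7 (A/U, transversion), site 13 (G/U, transversion), site 16 (C/A, transversion), site 21 (U/A, transversion), site 23 (G/U, transversion), site 26 (A/C, transversion), site 32 (C/A, transversion).
Of the 10 differences, 1 transition and 9 transversions over 32 sites: P = 1/32 = 0.031250, Q = 9/32 = 0.281250.
d = −0.5·ln(0.656250) − 0.25·ln(0.437500) = −0.5·(-0.421213) − 0.25·(-0.826679) = 0.4173.

0.4173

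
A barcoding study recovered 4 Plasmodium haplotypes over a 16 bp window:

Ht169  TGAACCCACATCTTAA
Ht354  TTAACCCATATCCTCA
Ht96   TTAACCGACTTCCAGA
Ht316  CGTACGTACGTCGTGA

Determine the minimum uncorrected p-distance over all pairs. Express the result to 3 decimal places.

0.250

Pairwise Hamming distances:
  Ht169 vs Ht354: 4
  Ht169 vs Ht96: 6
  Ht169 vs Ht316: 7
  Ht354 vs Ht96: 5
  Ht354 vs Ht316: 9
  Ht96 vs Ht316: 8
The smallest is 4 mismatches, between Ht169 and Ht354; p = 4/16 = 0.250.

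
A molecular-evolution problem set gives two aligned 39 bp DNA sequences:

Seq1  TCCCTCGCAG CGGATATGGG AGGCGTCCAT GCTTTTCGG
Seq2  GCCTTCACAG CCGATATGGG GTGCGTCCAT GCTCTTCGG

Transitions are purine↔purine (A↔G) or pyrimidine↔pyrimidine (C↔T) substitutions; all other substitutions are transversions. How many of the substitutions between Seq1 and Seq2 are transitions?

4

Mismatches occur at site 1 (T↔G, transversion), site 4 (C↔T, transition), site 7 (G↔A, transition), site 12 (G↔C, transversion), site 21 (A↔G, transition), site 22 (G↔T, transversion), site 34 (T↔C, transition).
Of the 7 differences, 4 transitions and 3 transversions, so the answer is 4.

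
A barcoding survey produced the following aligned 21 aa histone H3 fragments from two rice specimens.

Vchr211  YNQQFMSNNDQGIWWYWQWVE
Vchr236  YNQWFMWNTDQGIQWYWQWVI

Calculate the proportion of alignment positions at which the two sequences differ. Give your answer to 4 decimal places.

The sequences differ at positions 4 (Q/W), 7 (S/W), 9 (N/T), 14 (W/Q), 21 (E/I).
There are 5 differences over 21 sites, so p = 5/21 = 0.2381.

0.2381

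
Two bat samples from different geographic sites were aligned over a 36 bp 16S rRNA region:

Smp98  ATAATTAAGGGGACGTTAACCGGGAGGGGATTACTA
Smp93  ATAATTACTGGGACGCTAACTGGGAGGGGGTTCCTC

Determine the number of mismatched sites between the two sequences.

Differing sites — 8:A/C; 9:G/T; 16:T/C; 21:C/T; 30:A/G; 33:A/C; 36:A/C.
That gives 7 mismatches out of 36 aligned sites, so the Hamming distance is 7.

7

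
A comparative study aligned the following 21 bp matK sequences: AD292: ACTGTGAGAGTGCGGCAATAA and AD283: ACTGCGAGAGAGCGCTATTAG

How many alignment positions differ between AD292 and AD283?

6

The sequences differ at positions 5 (T/C), 11 (T/A), 15 (G/C), 16 (C/T), 18 (A/T), 21 (A/G).
That gives 6 mismatches out of 21 aligned sites, so the Hamming distance is 6.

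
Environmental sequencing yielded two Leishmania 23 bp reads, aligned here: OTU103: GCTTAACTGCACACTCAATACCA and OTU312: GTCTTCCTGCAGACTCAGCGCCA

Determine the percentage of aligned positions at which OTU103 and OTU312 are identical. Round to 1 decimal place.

Mismatches occur at site 2 (C↔T), site 3 (T↔C), site 5 (A↔T), site 6 (A↔C), site 12 (C↔G), site 18 (A↔G), site 19 (T↔C), site 20 (A↔G).
15 of the 23 sites match, so the percent identity is 15/23 × 100 = 65.2%.

65.2%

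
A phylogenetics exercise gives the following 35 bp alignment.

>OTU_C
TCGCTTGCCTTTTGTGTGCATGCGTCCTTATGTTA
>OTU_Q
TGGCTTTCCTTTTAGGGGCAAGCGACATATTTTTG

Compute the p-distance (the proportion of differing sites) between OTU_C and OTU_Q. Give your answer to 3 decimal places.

Mismatches occur at site 2 (C/G), site 7 (G/T), site 14 (G/A), site 15 (T/G), site 17 (T/G), site 21 (T/A), site 25 (T/A), site 27 (C/A), site 29 (T/A), site 30 (A/T), site 32 (G/T), site 35 (A/G).
There are 12 differences over 35 sites, so p = 12/35 = 0.343.

0.343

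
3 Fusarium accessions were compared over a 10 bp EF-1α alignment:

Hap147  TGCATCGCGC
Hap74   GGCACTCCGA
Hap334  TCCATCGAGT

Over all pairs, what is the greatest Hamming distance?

Pairwise Hamming distances:
  Hap147 vs Hap74: 5
  Hap147 vs Hap334: 3
  Hap74 vs Hap334: 7
The largest is 7, between Hap74 and Hap334.

7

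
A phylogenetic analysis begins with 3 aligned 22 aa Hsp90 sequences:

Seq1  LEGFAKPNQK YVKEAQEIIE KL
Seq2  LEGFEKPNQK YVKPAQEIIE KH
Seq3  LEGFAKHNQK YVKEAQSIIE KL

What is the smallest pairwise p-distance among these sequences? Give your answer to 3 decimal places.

Pairwise Hamming distances:
  Seq1 vs Seq2: 3
  Seq1 vs Seq3: 2
  Seq2 vs Seq3: 5
The smallest is 2 mismatches, between Seq1 and Seq3; p = 2/22 = 0.091.

0.091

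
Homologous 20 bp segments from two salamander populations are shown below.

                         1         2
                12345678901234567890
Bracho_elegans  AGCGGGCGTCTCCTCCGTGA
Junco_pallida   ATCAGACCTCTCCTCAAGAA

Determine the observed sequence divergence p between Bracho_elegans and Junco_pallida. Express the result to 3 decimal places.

Differing sites — 2:G/T; 4:G/A; 6:G/A; 8:G/C; 16:C/A; 17:G/A; 18:T/G; 19:G/A.
There are 8 differences over 20 sites, so p = 8/20 = 0.400.

0.400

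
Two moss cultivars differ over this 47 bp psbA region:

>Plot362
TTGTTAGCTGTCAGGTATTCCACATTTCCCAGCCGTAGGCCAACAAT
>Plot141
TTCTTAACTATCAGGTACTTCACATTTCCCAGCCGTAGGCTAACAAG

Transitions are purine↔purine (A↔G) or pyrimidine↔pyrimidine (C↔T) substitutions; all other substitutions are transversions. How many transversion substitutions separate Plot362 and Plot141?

2

Mismatches occur at site 3 (G→C, transversion), site 7 (G→A, transition), site 10 (G→A, transition), site 18 (T→C, transition), site 20 (C→T, transition), site 41 (C→T, transition), site 47 (T→G, transversion).
Of the 7 differences, 5 transitions and 2 transversions, so the answer is 2.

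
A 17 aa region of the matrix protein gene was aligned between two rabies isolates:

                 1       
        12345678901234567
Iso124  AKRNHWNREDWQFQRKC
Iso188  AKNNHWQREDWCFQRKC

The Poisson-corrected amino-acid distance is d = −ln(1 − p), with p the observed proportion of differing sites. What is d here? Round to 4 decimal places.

0.1942

Differing sites — 3:R/N; 7:N/Q; 12:Q/C.
p = 3/17 = 0.176471.
d = −ln(1 − 0.176471) = −ln(0.823529) = 0.1942.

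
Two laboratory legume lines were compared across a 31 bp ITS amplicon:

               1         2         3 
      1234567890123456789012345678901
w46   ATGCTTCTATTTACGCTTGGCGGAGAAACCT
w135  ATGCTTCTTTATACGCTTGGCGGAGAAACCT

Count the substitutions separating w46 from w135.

Mismatches occur at site 9 (A↔T), site 11 (T↔A).
That gives 2 mismatches out of 31 aligned sites, so the Hamming distance is 2.

2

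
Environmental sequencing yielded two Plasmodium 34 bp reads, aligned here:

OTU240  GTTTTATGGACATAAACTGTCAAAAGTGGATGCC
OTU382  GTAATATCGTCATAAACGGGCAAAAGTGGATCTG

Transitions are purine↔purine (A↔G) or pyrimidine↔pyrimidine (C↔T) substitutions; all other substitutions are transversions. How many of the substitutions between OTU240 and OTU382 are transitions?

1

The sequences differ at positions 3 (T/A, transversion), 4 (T/A, transversion), 8 (G/C, transversion), 10 (A/T, transversion), 18 (T/G, transversion), 20 (T/G, transversion), 32 (G/C, transversion), 33 (C/T, transition), 34 (C/G, transversion).
Of the 9 differences, 1 transition and 8 transversions, so the answer is 1.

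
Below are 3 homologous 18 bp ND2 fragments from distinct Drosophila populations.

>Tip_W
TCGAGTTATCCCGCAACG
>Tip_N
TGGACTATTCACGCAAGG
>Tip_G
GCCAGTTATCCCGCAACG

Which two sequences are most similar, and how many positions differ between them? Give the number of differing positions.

2

Pairwise Hamming distances:
  Tip_W vs Tip_N: 6
  Tip_W vs Tip_G: 2
  Tip_N vs Tip_G: 8
The smallest is 2, between Tip_W and Tip_G.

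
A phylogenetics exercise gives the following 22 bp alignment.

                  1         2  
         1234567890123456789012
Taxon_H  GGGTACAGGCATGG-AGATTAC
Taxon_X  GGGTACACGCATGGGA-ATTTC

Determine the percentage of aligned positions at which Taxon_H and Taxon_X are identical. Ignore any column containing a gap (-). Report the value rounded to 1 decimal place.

90.0%

Excluding the 2 gap columns leaves 20 comparable sites.
Mismatches occur at site 8 (G→C), site 21 (A→T).
18 of the 20 comparable sites match, so the percent identity is 18/20 × 100 = 90.0%.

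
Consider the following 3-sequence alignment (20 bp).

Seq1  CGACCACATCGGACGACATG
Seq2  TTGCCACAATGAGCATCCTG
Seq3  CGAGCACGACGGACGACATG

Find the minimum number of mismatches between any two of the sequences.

Pairwise Hamming distances:
  Seq1 vs Seq2: 10
  Seq1 vs Seq3: 3
  Seq2 vs Seq3: 11
The smallest is 3, between Seq1 and Seq3.

3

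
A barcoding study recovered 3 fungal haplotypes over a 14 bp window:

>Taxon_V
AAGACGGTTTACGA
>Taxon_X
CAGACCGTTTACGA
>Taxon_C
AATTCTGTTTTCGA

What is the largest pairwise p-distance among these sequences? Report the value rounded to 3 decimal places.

Pairwise Hamming distances:
  Taxon_V vs Taxon_X: 2
  Taxon_V vs Taxon_C: 4
  Taxon_X vs Taxon_C: 5
The largest is 5 mismatches, between Taxon_X and Taxon_C; p = 5/14 = 0.357.

0.357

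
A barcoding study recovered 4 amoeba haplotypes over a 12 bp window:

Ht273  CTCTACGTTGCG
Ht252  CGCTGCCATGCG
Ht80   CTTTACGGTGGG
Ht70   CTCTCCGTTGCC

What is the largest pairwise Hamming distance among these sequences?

6

Pairwise Hamming distances:
  Ht273 vs Ht252: 4
  Ht273 vs Ht80: 3
  Ht273 vs Ht70: 2
  Ht252 vs Ht80: 6
  Ht252 vs Ht70: 5
  Ht80 vs Ht70: 5
The largest is 6, between Ht252 and Ht80.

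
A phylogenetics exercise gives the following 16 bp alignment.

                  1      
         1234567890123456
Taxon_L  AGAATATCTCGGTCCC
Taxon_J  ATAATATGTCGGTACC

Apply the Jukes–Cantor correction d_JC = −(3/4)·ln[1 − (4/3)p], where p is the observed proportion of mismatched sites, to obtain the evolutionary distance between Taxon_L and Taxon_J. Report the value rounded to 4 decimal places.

0.2158

The sequences differ at positions 2 (G/T), 8 (C/G), 14 (C/A).
p = 3/16 = 0.187500.
d = −0.75 · ln(1 − (4/3)·0.187500) = −0.75 · ln(0.750000) = −0.75 · (-0.287682) = 0.2158.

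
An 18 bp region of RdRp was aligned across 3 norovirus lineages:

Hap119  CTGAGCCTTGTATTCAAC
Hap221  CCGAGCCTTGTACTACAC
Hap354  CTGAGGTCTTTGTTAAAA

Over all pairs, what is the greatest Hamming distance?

Pairwise Hamming distances:
  Hap119 vs Hap221: 4
  Hap119 vs Hap354: 7
  Hap221 vs Hap354: 9
The largest is 9, between Hap221 and Hap354.

9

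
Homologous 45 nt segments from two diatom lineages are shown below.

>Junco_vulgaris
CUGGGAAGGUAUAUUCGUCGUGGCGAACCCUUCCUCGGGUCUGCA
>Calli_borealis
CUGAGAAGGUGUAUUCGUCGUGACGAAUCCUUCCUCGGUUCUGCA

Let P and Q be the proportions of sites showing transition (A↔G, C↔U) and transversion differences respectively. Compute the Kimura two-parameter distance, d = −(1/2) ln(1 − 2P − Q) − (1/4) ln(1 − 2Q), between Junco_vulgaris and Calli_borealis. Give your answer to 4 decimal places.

0.1229

Differing sites — 4:G/A (Ti); 11:A/G (Ti); 23:G/A (Ti); 28:C/U (Ti); 39:G/U (Tv).
Of the 5 differences, 4 transitions and 1 transversion over 45 sites: P = 4/45 = 0.088889, Q = 1/45 = 0.022222.
d = −0.5·ln(0.800000) − 0.25·ln(0.955556) = −0.5·(-0.223144) − 0.25·(-0.045462) = 0.1229.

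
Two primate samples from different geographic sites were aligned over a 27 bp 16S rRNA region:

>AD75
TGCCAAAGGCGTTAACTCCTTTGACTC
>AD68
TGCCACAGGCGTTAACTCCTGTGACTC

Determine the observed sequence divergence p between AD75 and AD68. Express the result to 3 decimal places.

0.074

Differing sites — 6:A/C; 21:T/G.
There are 2 differences over 27 sites, so p = 2/27 = 0.074.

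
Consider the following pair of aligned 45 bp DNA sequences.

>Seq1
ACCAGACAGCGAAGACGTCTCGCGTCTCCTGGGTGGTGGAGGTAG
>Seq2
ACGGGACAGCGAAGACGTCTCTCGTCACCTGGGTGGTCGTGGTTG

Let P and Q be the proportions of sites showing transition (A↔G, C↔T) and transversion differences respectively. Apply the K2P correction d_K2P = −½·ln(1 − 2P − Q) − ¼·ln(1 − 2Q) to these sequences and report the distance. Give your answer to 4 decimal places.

The sequences differ at positions 3 (C/G, transversion), 4 (A/G, transition), 22 (G/T, transversion), 27 (T/A, transversion), 38 (G/C, transversion), 40 (A/T, transversion), 44 (A/T, transversion).
Of the 7 differences, 1 transition and 6 transversions over 45 sites: P = 1/45 = 0.022222, Q = 6/45 = 0.133333.
d = −0.5·ln(0.822223) − 0.25·ln(0.733334) = −0.5·(-0.195744) − 0.25·(-0.310154) = 0.1754.

0.1754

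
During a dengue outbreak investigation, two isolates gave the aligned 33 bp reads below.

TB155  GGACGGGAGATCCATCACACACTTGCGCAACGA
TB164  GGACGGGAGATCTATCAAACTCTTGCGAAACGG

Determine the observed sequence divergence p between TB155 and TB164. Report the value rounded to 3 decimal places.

The sequences differ at positions 13 (C/T), 18 (C/A), 21 (A/T), 28 (C/A), 33 (A/G).
There are 5 differences over 33 sites, so p = 5/33 = 0.152.

0.152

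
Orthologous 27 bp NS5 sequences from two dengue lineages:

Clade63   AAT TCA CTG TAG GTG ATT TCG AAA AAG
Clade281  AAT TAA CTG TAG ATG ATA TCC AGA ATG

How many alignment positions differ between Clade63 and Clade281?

Mismatches occur at site 5 (C↔A), site 13 (G↔A), site 18 (T↔A), site 21 (G↔C), site 23 (A↔G), site 26 (A↔T).
That gives 6 mismatches out of 27 aligned sites, so the Hamming distance is 6.

6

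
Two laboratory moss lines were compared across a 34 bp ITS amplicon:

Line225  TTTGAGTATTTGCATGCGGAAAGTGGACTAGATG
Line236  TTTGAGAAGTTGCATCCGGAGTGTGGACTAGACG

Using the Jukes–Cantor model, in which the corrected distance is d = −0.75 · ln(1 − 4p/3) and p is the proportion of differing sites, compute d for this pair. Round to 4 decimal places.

0.2012

Differing sites — 7:T/A; 9:T/G; 16:G/C; 21:A/G; 22:A/T; 33:T/C.
p = 6/34 = 0.176471.
d = −0.75 · ln(1 − (4/3)·0.176471) = −0.75 · ln(0.764705) = −0.75 · (-0.268265) = 0.2012.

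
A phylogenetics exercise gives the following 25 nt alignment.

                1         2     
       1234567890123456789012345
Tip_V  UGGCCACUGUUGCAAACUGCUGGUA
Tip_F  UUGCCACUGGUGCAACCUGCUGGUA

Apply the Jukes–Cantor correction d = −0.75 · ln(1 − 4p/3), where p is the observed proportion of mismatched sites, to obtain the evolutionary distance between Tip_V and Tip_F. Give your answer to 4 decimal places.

0.1308

Mismatches occur at site 2 (G↔U), site 10 (U↔G), site 16 (A↔C).
p = 3/25 = 0.120000.
d = −0.75 · ln(1 − (4/3)·0.120000) = −0.75 · ln(0.840000) = −0.75 · (-0.174353) = 0.1308.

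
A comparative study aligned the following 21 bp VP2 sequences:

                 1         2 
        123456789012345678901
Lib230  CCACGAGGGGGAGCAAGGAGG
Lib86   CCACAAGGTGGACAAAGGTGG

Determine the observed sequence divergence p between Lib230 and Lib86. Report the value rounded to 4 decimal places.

0.2381

The sequences differ at positions 5 (G/A), 9 (G/T), 13 (G/C), 14 (C/A), 19 (A/T).
There are 5 differences over 21 sites, so p = 5/21 = 0.2381.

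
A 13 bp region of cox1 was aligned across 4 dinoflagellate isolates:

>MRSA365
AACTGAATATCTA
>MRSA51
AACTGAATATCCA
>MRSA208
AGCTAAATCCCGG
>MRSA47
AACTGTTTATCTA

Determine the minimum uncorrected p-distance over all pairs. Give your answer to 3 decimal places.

Pairwise Hamming distances:
  MRSA365 vs MRSA51: 1
  MRSA365 vs MRSA208: 6
  MRSA365 vs MRSA47: 2
  MRSA51 vs MRSA208: 6
  MRSA51 vs MRSA47: 3
  MRSA208 vs MRSA47: 8
The smallest is 1 mismatch, between MRSA365 and MRSA51; p = 1/13 = 0.077.

0.077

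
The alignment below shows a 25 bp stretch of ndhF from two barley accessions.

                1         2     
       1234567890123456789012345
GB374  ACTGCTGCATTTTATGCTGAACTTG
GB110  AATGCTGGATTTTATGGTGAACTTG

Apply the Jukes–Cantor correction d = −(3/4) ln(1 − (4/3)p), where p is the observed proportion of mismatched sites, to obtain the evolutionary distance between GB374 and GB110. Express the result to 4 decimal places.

0.1308

Differing sites — 2:C/A; 8:C/G; 17:C/G.
p = 3/25 = 0.120000.
d = −0.75 · ln(1 − (4/3)·0.120000) = −0.75 · ln(0.840000) = −0.75 · (-0.174353) = 0.1308.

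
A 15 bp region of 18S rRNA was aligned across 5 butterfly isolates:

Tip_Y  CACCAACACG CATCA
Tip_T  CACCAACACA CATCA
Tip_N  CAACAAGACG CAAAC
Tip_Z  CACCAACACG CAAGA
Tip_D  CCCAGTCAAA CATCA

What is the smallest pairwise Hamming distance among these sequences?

Pairwise Hamming distances:
  Tip_Y vs Tip_T: 1
  Tip_Y vs Tip_N: 5
  Tip_Y vs Tip_Z: 2
  Tip_Y vs Tip_D: 6
  Tip_T vs Tip_N: 6
  Tip_T vs Tip_Z: 3
  Tip_T vs Tip_D: 5
  Tip_N vs Tip_Z: 4
  Tip_N vs Tip_D: 11
  Tip_Z vs Tip_D: 8
The smallest is 1, between Tip_Y and Tip_T.

1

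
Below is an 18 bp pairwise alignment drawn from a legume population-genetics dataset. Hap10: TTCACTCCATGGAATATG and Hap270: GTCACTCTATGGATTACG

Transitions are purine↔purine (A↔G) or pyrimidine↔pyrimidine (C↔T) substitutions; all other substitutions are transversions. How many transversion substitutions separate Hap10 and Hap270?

2

Mismatches occur at site 1 (T/G, transversion), site 8 (C/T, transition), site 14 (A/T, transversion), site 17 (T/C, transition).
Of the 4 differences, 2 transitions and 2 transversions, so the answer is 2.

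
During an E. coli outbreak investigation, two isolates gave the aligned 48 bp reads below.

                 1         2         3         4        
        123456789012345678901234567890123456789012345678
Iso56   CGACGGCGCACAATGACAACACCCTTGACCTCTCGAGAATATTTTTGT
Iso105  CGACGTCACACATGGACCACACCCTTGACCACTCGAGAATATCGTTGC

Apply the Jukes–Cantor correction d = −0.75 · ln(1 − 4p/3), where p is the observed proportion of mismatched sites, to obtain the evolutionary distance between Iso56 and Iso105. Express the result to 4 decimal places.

0.2158

Differing sites — 6:G/T; 8:G/A; 13:A/T; 14:T/G; 18:A/C; 31:T/A; 43:T/C; 44:T/G; 48:T/C.
p = 9/48 = 0.187500.
d = −0.75 · ln(1 − (4/3)·0.187500) = −0.75 · ln(0.750000) = −0.75 · (-0.287682) = 0.2158.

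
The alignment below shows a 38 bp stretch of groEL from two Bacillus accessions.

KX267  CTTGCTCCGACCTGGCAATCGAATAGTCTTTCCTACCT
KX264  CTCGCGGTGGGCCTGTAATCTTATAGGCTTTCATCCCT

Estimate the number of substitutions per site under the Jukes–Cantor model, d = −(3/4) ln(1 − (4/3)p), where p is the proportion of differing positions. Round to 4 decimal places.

0.5068

Differing sites — 3:T/C; 6:T/G; 7:C/G; 8:C/T; 10:A/G; 11:C/G; 13:T/C; 14:G/T; 16:C/T; 21:G/T; 22:A/T; 27:T/G; 33:C/A; 35:A/C.
p = 14/38 = 0.368421.
d = −0.75 · ln(1 − (4/3)·0.368421) = −0.75 · ln(0.508772) = −0.75 · (-0.675755) = 0.5068.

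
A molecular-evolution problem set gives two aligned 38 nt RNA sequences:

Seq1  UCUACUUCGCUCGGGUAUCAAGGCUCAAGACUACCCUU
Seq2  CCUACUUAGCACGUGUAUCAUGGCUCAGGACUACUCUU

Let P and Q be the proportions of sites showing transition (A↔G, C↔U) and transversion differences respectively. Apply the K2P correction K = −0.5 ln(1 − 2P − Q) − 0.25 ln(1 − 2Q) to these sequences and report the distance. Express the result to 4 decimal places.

The sequences differ at positions 1 (U/C, transition), 8 (C/A, transversion), 11 (U/A, transversion), 14 (G/U, transversion), 21 (A/U, transversion), 28 (A/G, transition), 35 (C/U, transition).
Of the 7 differences, 3 transitions and 4 transversions over 38 sites: P = 3/38 = 0.078947, Q = 4/38 = 0.105263.
d = −0.5·ln(0.736843) − 0.25·ln(0.789474) = −0.5·(-0.305380) − 0.25·(-0.236388) = 0.2118.

0.2118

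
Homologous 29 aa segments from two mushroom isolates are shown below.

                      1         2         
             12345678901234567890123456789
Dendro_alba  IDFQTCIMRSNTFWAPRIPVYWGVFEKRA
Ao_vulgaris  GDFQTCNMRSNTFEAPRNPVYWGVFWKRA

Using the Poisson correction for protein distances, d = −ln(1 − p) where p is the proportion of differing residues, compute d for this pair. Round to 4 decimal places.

Differing sites — 1:I/G; 7:I/N; 14:W/E; 18:I/N; 26:E/W.
p = 5/29 = 0.172414.
d = −ln(1 − 0.172414) = −ln(0.827586) = 0.1892.

0.1892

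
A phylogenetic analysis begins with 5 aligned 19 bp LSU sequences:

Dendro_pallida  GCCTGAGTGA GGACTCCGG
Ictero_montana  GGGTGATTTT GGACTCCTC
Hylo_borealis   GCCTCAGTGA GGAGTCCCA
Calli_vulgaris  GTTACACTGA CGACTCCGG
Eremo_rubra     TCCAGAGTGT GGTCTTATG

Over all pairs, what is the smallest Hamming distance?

Pairwise Hamming distances:
  Dendro_pallida vs Ictero_montana: 7
  Dendro_pallida vs Hylo_borealis: 4
  Dendro_pallida vs Calli_vulgaris: 6
  Dendro_pallida vs Eremo_rubra: 7
  Ictero_montana vs Hylo_borealis: 9
  Ictero_montana vs Calli_vulgaris: 10
  Ictero_montana vs Eremo_rubra: 10
  Hylo_borealis vs Calli_vulgaris: 8
  Hylo_borealis vs Eremo_rubra: 10
  Calli_vulgaris vs Eremo_rubra: 11
The smallest is 4, between Dendro_pallida and Hylo_borealis.

4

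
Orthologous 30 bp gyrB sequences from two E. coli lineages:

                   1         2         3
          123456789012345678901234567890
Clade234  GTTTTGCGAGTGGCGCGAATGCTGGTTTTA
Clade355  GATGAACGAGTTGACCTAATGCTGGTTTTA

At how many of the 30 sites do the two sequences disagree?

The sequences differ at positions 2 (T/A), 4 (T/G), 5 (T/A), 6 (G/A), 12 (G/T), 14 (C/A), 15 (G/C), 17 (G/T).
That gives 8 mismatches out of 30 aligned sites, so the Hamming distance is 8.

8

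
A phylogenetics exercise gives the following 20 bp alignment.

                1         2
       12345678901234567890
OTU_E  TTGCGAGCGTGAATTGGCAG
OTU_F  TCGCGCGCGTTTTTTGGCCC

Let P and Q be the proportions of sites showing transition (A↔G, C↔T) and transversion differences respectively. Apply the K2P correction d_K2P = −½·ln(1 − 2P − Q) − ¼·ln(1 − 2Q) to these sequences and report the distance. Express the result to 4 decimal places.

Differing sites — 2:T/C (Ti); 6:A/C (Tv); 11:G/T (Tv); 12:A/T (Tv); 13:A/T (Tv); 19:A/C (Tv); 20:G/C (Tv).
Of the 7 differences, 1 transition and 6 transversions over 20 sites: P = 1/20 = 0.050000, Q = 6/20 = 0.300000.
d = −0.5·ln(0.600000) − 0.25·ln(0.400000) = −0.5·(-0.510826) − 0.25·(-0.916291) = 0.4845.

0.4845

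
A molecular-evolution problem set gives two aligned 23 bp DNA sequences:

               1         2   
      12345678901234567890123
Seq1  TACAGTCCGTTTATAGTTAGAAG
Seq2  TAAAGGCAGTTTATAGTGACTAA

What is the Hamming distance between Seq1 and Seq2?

7

Differing sites — 3:C/A; 6:T/G; 8:C/A; 18:T/G; 20:G/C; 21:A/T; 23:G/A.
That gives 7 mismatches out of 23 aligned sites, so the Hamming distance is 7.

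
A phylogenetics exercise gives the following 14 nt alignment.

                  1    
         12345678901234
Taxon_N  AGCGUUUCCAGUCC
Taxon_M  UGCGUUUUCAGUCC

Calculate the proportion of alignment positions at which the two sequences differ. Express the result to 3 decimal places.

Differing sites — 1:A/U; 8:C/U.
There are 2 differences over 14 sites, so p = 2/14 = 0.143.

0.143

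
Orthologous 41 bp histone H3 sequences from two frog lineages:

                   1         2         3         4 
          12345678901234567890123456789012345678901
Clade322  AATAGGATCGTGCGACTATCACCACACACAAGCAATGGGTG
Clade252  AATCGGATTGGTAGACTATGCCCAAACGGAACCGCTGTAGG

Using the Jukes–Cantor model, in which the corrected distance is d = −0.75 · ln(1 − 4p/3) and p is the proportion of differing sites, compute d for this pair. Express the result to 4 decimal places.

The sequences differ at positions 4 (A/C), 9 (C/T), 11 (T/G), 12 (G/T), 13 (C/A), 20 (C/G), 21 (A/C), 25 (C/A), 28 (A/G), 29 (C/G), 32 (G/C), 34 (A/G), 35 (A/C), 38 (G/T), 39 (G/A), 40 (T/G).
p = 16/41 = 0.390244.
d = −0.75 · ln(1 − (4/3)·0.390244) = −0.75 · ln(0.479675) = −0.75 · (-0.734646) = 0.5510.

0.5510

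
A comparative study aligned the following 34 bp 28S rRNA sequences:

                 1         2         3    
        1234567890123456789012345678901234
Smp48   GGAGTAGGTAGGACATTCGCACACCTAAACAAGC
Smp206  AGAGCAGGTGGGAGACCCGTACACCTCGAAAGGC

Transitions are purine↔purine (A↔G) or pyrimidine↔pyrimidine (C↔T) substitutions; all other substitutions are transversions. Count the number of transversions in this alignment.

Mismatches occur at site 1 (G/A, transition), site 5 (T/C, transition), site 10 (A/G, transition), site 14 (C/G, transversion), site 16 (T/C, transition), site 17 (T/C, transition), site 20 (C/T, transition), site 27 (A/C, transversion), site 28 (A/G, transition), site 30 (C/A, transversion), site 32 (A/G, transition).
Of the 11 differences, 8 transitions and 3 transversions, so the answer is 3.

3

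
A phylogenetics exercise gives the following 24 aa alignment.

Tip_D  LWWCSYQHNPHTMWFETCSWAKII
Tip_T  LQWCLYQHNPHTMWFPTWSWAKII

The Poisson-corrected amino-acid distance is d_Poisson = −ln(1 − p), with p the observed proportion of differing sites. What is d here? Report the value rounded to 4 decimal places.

Differing sites — 2:W/Q; 5:S/L; 16:E/P; 18:C/W.
p = 4/24 = 0.166667.
d = −ln(1 − 0.166667) = −ln(0.833333) = 0.1823.

0.1823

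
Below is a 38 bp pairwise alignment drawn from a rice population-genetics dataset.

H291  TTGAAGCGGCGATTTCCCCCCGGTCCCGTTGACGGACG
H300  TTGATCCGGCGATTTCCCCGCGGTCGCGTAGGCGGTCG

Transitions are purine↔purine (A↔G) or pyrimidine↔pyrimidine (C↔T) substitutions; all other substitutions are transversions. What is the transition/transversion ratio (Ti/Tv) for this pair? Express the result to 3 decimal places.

0.167

The sequences differ at positions 5 (A/T, transversion), 6 (G/C, transversion), 20 (C/G, transversion), 26 (C/G, transversion), 30 (T/A, transversion), 32 (A/G, transition), 36 (A/T, transversion).
Of the 7 differences, 1 transition and 6 transversions, so Ti/Tv = 1/6 = 0.167.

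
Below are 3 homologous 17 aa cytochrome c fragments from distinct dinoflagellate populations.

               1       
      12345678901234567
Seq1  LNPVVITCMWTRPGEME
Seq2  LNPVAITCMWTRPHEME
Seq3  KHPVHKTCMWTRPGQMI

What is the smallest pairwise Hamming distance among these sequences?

2

Pairwise Hamming distances:
  Seq1 vs Seq2: 2
  Seq1 vs Seq3: 6
  Seq2 vs Seq3: 7
The smallest is 2, between Seq1 and Seq2.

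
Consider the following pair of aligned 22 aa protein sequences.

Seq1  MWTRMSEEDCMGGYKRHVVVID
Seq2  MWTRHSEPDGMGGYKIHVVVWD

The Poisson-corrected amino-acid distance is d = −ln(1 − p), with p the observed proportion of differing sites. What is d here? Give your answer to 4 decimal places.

Mismatches occur at site 5 (M/H), site 8 (E/P), site 10 (C/G), site 16 (R/I), site 21 (I/W).
p = 5/22 = 0.227273.
d = −ln(1 − 0.227273) = −ln(0.772727) = 0.2578.

0.2578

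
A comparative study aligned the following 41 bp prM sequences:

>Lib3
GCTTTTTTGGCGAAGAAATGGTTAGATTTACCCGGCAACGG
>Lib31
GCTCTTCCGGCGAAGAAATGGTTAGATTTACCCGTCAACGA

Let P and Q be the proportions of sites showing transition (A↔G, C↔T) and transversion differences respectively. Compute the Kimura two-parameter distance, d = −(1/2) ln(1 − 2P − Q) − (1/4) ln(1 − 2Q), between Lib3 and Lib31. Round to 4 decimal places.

0.1364

The sequences differ at positions 4 (T/C, transition), 7 (T/C, transition), 8 (T/C, transition), 35 (G/T, transversion), 41 (G/A, transition).
Of the 5 differences, 4 transitions and 1 transversion over 41 sites: P = 4/41 = 0.097561, Q = 1/41 = 0.024390.
d = −0.5·ln(0.780488) − 0.25·ln(0.951220) = −0.5·(-0.247836) − 0.25·(-0.050010) = 0.1364.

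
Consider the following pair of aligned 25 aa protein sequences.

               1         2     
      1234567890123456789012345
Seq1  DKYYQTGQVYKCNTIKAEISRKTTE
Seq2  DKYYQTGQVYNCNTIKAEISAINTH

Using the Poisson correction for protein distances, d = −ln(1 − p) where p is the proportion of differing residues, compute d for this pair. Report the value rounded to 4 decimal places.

0.2231

The sequences differ at positions 11 (K/N), 21 (R/A), 22 (K/I), 23 (T/N), 25 (E/H).
p = 5/25 = 0.200000.
d = −ln(1 − 0.200000) = −ln(0.800000) = 0.2231.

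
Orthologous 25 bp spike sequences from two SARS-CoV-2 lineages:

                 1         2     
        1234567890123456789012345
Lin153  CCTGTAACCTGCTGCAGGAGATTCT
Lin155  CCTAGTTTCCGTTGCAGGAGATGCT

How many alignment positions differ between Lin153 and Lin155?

8

Mismatches occur at site 4 (G→A), site 5 (T→G), site 6 (A→T), site 7 (A→T), site 8 (C→T), site 10 (T→C), site 12 (C→T), site 23 (T→G).
That gives 8 mismatches out of 25 aligned sites, so the Hamming distance is 8.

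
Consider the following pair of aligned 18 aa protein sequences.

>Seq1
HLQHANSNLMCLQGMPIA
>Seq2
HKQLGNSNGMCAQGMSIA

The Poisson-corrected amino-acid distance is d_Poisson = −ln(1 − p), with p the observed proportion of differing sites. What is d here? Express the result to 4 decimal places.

Mismatches occur at site 2 (L→K), site 4 (H→L), site 5 (A→G), site 9 (L→G), site 12 (L→A), site 16 (P→S).
p = 6/18 = 0.333333.
d = −ln(1 − 0.333333) = −ln(0.666667) = 0.4055.

0.4055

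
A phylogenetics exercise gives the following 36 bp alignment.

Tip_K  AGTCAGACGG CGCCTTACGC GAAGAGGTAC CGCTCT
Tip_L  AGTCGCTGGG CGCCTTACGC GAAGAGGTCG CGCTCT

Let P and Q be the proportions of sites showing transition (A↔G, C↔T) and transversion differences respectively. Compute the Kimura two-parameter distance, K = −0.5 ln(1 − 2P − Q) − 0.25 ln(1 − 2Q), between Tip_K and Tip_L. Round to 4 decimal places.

0.1895

Mismatches occur at site 5 (A↔G, transition), site 6 (G↔C, transversion), site 7 (A↔T, transversion), site 8 (C↔G, transversion), site 29 (A↔C, transversion), site 30 (C↔G, transversion).
Of the 6 differences, 1 transition and 5 transversions over 36 sites: P = 1/36 = 0.027778, Q = 5/36 = 0.138889.
d = −0.5·ln(0.805555) − 0.25·ln(0.722222) = −0.5·(-0.216224) − 0.25·(-0.325423) = 0.1895.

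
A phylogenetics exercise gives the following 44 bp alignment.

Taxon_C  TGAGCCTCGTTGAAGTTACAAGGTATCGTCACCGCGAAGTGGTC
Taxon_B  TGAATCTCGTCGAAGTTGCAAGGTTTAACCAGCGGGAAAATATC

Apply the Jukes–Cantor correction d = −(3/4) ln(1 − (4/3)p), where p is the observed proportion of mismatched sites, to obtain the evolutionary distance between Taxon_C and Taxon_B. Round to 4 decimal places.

Mismatches occur at site 4 (G→A), site 5 (C→T), site 11 (T→C), site 18 (A→G), site 25 (A→T), site 27 (C→A), site 28 (G→A), site 29 (T→C), site 32 (C→G), site 35 (C→G), site 39 (G→A), site 40 (T→A), site 41 (G→T), site 42 (G→A).
p = 14/44 = 0.318182.
d = −0.75 · ln(1 − (4/3)·0.318182) = −0.75 · ln(0.575757) = −0.75 · (-0.552070) = 0.4141.

0.4141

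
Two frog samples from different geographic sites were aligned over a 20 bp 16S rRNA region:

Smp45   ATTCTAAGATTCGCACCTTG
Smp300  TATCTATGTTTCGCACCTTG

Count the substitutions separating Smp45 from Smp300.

Differing sites — 1:A/T; 2:T/A; 7:A/T; 9:A/T.
That gives 4 mismatches out of 20 aligned sites, so the Hamming distance is 4.

4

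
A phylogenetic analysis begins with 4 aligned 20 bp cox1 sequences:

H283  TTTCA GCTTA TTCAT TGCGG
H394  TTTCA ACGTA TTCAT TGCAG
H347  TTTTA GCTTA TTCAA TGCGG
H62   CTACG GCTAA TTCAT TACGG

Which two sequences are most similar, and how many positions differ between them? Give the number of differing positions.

2

Pairwise Hamming distances:
  H283 vs H394: 3
  H283 vs H347: 2
  H283 vs H62: 5
  H394 vs H347: 5
  H394 vs H62: 8
  H347 vs H62: 7
The smallest is 2, between H283 and H347.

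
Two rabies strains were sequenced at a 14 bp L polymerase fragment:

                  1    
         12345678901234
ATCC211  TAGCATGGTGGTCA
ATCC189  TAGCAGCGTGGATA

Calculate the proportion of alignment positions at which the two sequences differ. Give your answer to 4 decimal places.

The sequences differ at positions 6 (T/G), 7 (G/C), 12 (T/A), 13 (C/T).
There are 4 differences over 14 sites, so p = 4/14 = 0.2857.

0.2857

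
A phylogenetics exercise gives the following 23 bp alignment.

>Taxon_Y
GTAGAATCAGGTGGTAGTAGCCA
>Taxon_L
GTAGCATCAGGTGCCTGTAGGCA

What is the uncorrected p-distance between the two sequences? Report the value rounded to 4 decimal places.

0.2174

The sequences differ at positions 5 (A/C), 14 (G/C), 15 (T/C), 16 (A/T), 21 (C/G).
There are 5 differences over 23 sites, so p = 5/23 = 0.2174.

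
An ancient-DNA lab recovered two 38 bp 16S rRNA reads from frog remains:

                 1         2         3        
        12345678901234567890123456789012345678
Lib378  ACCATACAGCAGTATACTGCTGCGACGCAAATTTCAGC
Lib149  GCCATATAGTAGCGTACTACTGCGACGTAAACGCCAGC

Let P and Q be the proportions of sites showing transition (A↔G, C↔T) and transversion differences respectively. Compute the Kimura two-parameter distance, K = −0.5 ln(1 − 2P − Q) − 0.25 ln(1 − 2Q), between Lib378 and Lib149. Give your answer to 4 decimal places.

0.3601

Differing sites — 1:A/G (Ti); 7:C/T (Ti); 10:C/T (Ti); 13:T/C (Ti); 14:A/G (Ti); 19:G/A (Ti); 28:C/T (Ti); 32:T/C (Ti); 33:T/G (Tv); 34:T/C (Ti).
Of the 10 differences, 9 transitions and 1 transversion over 38 sites: P = 9/38 = 0.236842, Q = 1/38 = 0.026316.
d = −0.5·ln(0.500000) − 0.25·ln(0.947368) = −0.5·(-0.693147) − 0.25·(-0.054068) = 0.3601.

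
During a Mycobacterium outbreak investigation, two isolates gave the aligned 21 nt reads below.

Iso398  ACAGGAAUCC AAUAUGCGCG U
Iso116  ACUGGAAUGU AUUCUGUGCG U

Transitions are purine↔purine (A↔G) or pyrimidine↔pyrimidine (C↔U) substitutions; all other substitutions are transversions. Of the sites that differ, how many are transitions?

The sequences differ at positions 3 (A/U, transversion), 9 (C/G, transversion), 10 (C/U, transition), 12 (A/U, transversion), 14 (A/C, transversion), 17 (C/U, transition).
Of the 6 differences, 2 transitions and 4 transversions, so the answer is 2.

2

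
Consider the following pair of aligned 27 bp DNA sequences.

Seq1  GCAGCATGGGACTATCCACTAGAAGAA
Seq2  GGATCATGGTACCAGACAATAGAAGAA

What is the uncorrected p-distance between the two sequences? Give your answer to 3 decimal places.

0.259

Differing sites — 2:C/G; 4:G/T; 10:G/T; 13:T/C; 15:T/G; 16:C/A; 19:C/A.
There are 7 differences over 27 sites, so p = 7/27 = 0.259.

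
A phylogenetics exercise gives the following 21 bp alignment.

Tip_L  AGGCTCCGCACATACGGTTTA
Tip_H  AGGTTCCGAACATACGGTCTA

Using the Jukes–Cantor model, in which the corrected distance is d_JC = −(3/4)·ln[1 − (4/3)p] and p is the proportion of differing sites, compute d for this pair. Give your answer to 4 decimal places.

0.1585

The sequences differ at positions 4 (C/T), 9 (C/A), 19 (T/C).
p = 3/21 = 0.142857.
d = −0.75 · ln(1 − (4/3)·0.142857) = −0.75 · ln(0.809524) = −0.75 · (-0.211309) = 0.1585.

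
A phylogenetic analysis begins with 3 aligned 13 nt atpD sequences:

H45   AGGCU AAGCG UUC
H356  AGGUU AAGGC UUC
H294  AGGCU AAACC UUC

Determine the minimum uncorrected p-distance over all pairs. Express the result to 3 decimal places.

Pairwise Hamming distances:
  H45 vs H356: 3
  H45 vs H294: 2
  H356 vs H294: 3
The smallest is 2 mismatches, between H45 and H294; p = 2/13 = 0.154.

0.154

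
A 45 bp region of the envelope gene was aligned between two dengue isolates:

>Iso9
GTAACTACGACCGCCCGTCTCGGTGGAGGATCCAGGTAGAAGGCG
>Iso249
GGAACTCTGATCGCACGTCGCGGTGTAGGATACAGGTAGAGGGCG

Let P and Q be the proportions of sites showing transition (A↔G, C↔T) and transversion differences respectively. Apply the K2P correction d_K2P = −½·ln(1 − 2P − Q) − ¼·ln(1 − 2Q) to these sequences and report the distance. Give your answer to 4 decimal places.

0.2326

Differing sites — 2:T/G (Tv); 7:A/C (Tv); 8:C/T (Ti); 11:C/T (Ti); 15:C/A (Tv); 20:T/G (Tv); 26:G/T (Tv); 32:C/A (Tv); 41:A/G (Ti).
Of the 9 differences, 3 transitions and 6 transversions over 45 sites: P = 3/45 = 0.066667, Q = 6/45 = 0.133333.
d = −0.5·ln(0.733333) − 0.25·ln(0.733334) = −0.5·(-0.310155) − 0.25·(-0.310154) = 0.2326.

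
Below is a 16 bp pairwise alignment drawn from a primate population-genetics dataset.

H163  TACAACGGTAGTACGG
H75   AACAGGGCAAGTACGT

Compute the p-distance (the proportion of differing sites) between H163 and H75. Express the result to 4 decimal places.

Differing sites — 1:T/A; 5:A/G; 6:C/G; 8:G/C; 9:T/A; 16:G/T.
There are 6 differences over 16 sites, so p = 6/16 = 0.3750.

0.3750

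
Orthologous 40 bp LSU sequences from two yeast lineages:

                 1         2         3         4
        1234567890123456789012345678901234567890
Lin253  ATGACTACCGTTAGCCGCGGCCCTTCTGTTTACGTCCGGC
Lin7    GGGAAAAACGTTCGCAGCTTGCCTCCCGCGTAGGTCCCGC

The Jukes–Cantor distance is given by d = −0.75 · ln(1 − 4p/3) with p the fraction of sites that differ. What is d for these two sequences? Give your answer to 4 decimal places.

Differing sites — 1:A/G; 2:T/G; 5:C/A; 6:T/A; 8:C/A; 13:A/C; 16:C/A; 19:G/T; 20:G/T; 21:C/G; 25:T/C; 27:T/C; 29:T/C; 30:T/G; 33:C/G; 38:G/C.
p = 16/40 = 0.400000.
d = −0.75 · ln(1 − (4/3)·0.400000) = −0.75 · ln(0.466667) = −0.75 · (-0.762139) = 0.5716.

0.5716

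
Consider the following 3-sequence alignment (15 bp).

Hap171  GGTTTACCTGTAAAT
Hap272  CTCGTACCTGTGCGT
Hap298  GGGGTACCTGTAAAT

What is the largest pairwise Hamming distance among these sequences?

Pairwise Hamming distances:
  Hap171 vs Hap272: 7
  Hap171 vs Hap298: 2
  Hap272 vs Hap298: 6
The largest is 7, between Hap171 and Hap272.

7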